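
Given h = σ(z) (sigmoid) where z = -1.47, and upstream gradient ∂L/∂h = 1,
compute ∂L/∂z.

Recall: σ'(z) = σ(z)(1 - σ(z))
∂L/∂z = 0.152

σ(-1.47) = 0.1869
σ'(-1.47) = σ(-1.47)(1 - σ(-1.47)) = 0.1869 × 0.8131 = 0.152
∂L/∂z = ∂L/∂h · σ'(z) = 1 × 0.152 = 0.152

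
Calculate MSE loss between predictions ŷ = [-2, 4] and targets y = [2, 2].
MSE = 10

MSE = (1/2)((-2-2)² + (4-2)²) = (1/2)(16 + 4) = 10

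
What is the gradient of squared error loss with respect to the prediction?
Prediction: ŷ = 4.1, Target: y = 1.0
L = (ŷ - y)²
∂L/∂ŷ = 6.2

∂L/∂ŷ = 2(ŷ - y) = 2(4.1 - 1.0) = 2(3.1) = 6.2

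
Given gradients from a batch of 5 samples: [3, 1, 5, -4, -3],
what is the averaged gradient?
Average gradient = 0.4

Average = (1/5)(3 + 1 + 5 + -4 + -3) = 2/5 = 0.4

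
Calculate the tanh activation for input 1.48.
0.9015

tanh(1.48) = (e^(1.48) - e^(-1.48))/(e^(1.48) + e^(-1.48)) = 0.9015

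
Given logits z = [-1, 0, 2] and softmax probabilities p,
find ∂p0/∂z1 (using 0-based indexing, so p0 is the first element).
∂p0/∂z1 = -0.004797

p = softmax(z) = [0.04201, 0.1142, 0.8438]
p0 = 0.04201, p1 = 0.1142

∂p0/∂z1 = -p0 × p1 = -0.04201 × 0.1142 = -0.004797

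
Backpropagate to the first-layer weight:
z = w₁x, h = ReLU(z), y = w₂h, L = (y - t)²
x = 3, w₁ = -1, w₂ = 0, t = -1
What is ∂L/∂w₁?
∂L/∂w₁ = 0

Forward pass:
z = w₁x = -1×3 = -3
h = ReLU(-3) = 0
y = w₂h = 0×0 = 0

Backward pass:
∂L/∂y = 2(y - t) = 2(0 - -1) = 2
∂y/∂h = w₂ = 0
∂h/∂z = 0 (ReLU derivative)
∂z/∂w₁ = x = 3

∂L/∂w₁ = 2 × 0 × 0 × 3 = 0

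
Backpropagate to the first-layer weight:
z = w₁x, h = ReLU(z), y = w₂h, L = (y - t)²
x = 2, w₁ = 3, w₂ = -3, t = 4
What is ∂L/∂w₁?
∂L/∂w₁ = 264

Forward pass:
z = w₁x = 3×2 = 6
h = ReLU(6) = 6
y = w₂h = -3×6 = -18

Backward pass:
∂L/∂y = 2(y - t) = 2(-18 - 4) = -44
∂y/∂h = w₂ = -3
∂h/∂z = 1 (ReLU derivative)
∂z/∂w₁ = x = 2

∂L/∂w₁ = -44 × -3 × 1 × 2 = 264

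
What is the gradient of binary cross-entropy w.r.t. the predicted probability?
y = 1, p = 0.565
∂L/∂p = -1.77

∂L/∂p = -y/p + (1-y)/(1-p) = -1/0.565 + 0 = -1.77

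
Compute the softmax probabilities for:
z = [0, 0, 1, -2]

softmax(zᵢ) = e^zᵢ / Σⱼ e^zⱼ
p = [0.206, 0.206, 0.5601, 0.0279]

exp(z) = [1, 1, 2.718, 0.1353]
Sum = 4.854
p = [0.206, 0.206, 0.5601, 0.0279]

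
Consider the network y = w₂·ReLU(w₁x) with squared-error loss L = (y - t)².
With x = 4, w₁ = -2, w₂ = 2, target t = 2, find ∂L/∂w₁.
∂L/∂w₁ = 0

Forward pass:
z = w₁x = -2×4 = -8
h = ReLU(-8) = 0
y = w₂h = 2×0 = 0

Backward pass:
∂L/∂y = 2(y - t) = 2(0 - 2) = -4
∂y/∂h = w₂ = 2
∂h/∂z = 0 (ReLU derivative)
∂z/∂w₁ = x = 4

∂L/∂w₁ = -4 × 2 × 0 × 4 = 0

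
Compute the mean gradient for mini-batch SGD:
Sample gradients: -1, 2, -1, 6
Average gradient = 1.5

Average = (1/4)(-1 + 2 + -1 + 6) = 6/4 = 1.5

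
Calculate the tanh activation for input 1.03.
0.7739

tanh(1.03) = (e^(1.03) - e^(-1.03))/(e^(1.03) + e^(-1.03)) = 0.7739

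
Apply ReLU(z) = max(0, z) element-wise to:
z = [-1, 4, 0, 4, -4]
h = [0, 4, 0, 4, 0]

ReLU applied element-wise: max(0,-1)=0, max(0,4)=4, max(0,0)=0, max(0,4)=4, max(0,-4)=0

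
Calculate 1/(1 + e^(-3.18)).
0.9601

sigmoid(3.18) = 1/(1 + e^(-3.18)) = 1/(1 + 0.04159) = 0.9601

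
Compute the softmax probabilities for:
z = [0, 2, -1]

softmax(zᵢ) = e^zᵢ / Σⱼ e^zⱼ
p = [0.1142, 0.8438, 0.042]

exp(z) = [1, 7.389, 0.3679]
Sum = 8.757
p = [0.1142, 0.8438, 0.042]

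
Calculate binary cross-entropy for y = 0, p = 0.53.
L = 0.755

L = -0·log(0.53) - 1·log(0.47) = -log(0.47) = 0.755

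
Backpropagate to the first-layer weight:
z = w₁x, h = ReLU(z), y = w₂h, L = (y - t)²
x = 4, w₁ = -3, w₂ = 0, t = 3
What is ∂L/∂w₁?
∂L/∂w₁ = 0

Forward pass:
z = w₁x = -3×4 = -12
h = ReLU(-12) = 0
y = w₂h = 0×0 = 0

Backward pass:
∂L/∂y = 2(y - t) = 2(0 - 3) = -6
∂y/∂h = w₂ = 0
∂h/∂z = 0 (ReLU derivative)
∂z/∂w₁ = x = 4

∂L/∂w₁ = -6 × 0 × 0 × 4 = 0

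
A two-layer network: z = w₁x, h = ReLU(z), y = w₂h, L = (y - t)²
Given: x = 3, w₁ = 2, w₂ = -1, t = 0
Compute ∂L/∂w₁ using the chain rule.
∂L/∂w₁ = 36

Forward pass:
z = w₁x = 2×3 = 6
h = ReLU(6) = 6
y = w₂h = -1×6 = -6

Backward pass:
∂L/∂y = 2(y - t) = 2(-6 - 0) = -12
∂y/∂h = w₂ = -1
∂h/∂z = 1 (ReLU derivative)
∂z/∂w₁ = x = 3

∂L/∂w₁ = -12 × -1 × 1 × 3 = 36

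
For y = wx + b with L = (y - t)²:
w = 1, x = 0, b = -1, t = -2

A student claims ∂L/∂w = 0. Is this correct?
Correct

y = (1)(0) + -1 = -1
∂L/∂y = 2(y - t) = 2(-1 - -2) = 2
∂y/∂w = x = 0
∂L/∂w = 2 × 0 = 0

Claimed value: 0
Correct: The correct gradient is 0.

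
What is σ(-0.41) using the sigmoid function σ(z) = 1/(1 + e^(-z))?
0.3989

sigmoid(-0.41) = 1/(1 + e^(0.41)) = 1/(1 + 1.507) = 0.3989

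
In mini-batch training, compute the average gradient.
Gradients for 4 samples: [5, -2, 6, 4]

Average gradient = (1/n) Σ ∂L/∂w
Average gradient = 3.25

Average = (1/4)(5 + -2 + 6 + 4) = 13/4 = 3.25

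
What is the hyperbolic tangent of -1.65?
-0.9289

tanh(-1.65) = (e^(-1.65) - e^(1.65))/(e^(-1.65) + e^(1.65)) = -0.9289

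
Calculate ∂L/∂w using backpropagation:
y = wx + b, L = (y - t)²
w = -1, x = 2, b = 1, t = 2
∂L/∂w = -12

y = wx + b = (-1)(2) + 1 = -1
∂L/∂y = 2(y - t) = 2(-1 - 2) = -6
∂y/∂w = x = 2
∂L/∂w = ∂L/∂y · ∂y/∂w = -6 × 2 = -12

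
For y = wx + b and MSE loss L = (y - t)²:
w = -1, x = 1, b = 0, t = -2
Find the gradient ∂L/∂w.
∂L/∂w = 2

y = wx + b = (-1)(1) + 0 = -1
∂L/∂y = 2(y - t) = 2(-1 - -2) = 2
∂y/∂w = x = 1
∂L/∂w = ∂L/∂y · ∂y/∂w = 2 × 1 = 2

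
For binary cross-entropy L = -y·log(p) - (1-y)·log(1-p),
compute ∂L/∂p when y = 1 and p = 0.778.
∂L/∂p = -1.285

∂L/∂p = -y/p + (1-y)/(1-p) = -1/0.778 + 0 = -1.285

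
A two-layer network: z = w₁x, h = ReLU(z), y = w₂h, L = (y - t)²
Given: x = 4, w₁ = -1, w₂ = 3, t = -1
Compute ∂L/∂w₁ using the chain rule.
∂L/∂w₁ = 0

Forward pass:
z = w₁x = -1×4 = -4
h = ReLU(-4) = 0
y = w₂h = 3×0 = 0

Backward pass:
∂L/∂y = 2(y - t) = 2(0 - -1) = 2
∂y/∂h = w₂ = 3
∂h/∂z = 0 (ReLU derivative)
∂z/∂w₁ = x = 4

∂L/∂w₁ = 2 × 3 × 0 × 4 = 0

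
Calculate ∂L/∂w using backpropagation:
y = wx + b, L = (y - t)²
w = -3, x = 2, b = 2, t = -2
∂L/∂w = -8

y = wx + b = (-3)(2) + 2 = -4
∂L/∂y = 2(y - t) = 2(-4 - -2) = -4
∂y/∂w = x = 2
∂L/∂w = ∂L/∂y · ∂y/∂w = -4 × 2 = -8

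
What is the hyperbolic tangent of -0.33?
-0.3185

tanh(-0.33) = (e^(-0.33) - e^(0.33))/(e^(-0.33) + e^(0.33)) = -0.3185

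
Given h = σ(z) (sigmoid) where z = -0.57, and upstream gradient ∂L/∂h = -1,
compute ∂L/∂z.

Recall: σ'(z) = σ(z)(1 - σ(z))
∂L/∂z = -0.2307

σ(-0.57) = 0.3612
σ'(-0.57) = σ(-0.57)(1 - σ(-0.57)) = 0.3612 × 0.6388 = 0.2307
∂L/∂z = ∂L/∂h · σ'(z) = -1 × 0.2307 = -0.2307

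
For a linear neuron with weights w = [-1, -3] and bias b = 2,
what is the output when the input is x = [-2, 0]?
y = 4

y = (-1)(-2) + (-3)(0) + 2 = 4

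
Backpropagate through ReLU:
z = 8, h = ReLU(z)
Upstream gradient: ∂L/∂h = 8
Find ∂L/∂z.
∂L/∂z = 8

h = ReLU(8) = 8
Since z > 0: ∂h/∂z = 1
∂L/∂z = ∂L/∂h · ∂h/∂z = 8 × 1 = 8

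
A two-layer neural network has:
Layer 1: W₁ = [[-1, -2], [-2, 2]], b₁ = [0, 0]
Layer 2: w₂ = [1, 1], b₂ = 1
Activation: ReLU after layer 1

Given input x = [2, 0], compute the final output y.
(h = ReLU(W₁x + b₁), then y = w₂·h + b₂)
y = 1

Layer 1 pre-activation: z₁ = [-2, -4]
After ReLU: h = [0, 0]
Layer 2 output: y = 1×0 + 1×0 + 1 = 1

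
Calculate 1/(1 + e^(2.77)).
0.05897

sigmoid(-2.77) = 1/(1 + e^(2.77)) = 1/(1 + 15.96) = 0.05897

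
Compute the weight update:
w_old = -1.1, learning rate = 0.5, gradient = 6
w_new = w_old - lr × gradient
w_new = -4.1

w_new = w - η·∂L/∂w = -1.1 - 0.5×(6) = -1.1 - (3) = -4.1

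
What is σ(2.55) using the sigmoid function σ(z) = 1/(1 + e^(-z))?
0.9276

sigmoid(2.55) = 1/(1 + e^(-2.55)) = 1/(1 + 0.07808) = 0.9276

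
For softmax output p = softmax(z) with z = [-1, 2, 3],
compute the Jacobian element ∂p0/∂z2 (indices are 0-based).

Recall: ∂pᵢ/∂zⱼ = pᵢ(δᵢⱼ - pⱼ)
∂p0/∂z2 = -0.009532

p = softmax(z) = [0.01321, 0.2654, 0.7214]
p0 = 0.01321, p2 = 0.7214

∂p0/∂z2 = -p0 × p2 = -0.01321 × 0.7214 = -0.009532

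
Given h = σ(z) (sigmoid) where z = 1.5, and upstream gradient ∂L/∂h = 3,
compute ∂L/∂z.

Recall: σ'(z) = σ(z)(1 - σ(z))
∂L/∂z = 0.4474

σ(1.5) = 0.8176
σ'(1.5) = σ(1.5)(1 - σ(1.5)) = 0.8176 × 0.1824 = 0.1491
∂L/∂z = ∂L/∂h · σ'(z) = 3 × 0.1491 = 0.4474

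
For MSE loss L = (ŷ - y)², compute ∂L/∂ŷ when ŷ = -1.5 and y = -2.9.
∂L/∂ŷ = 2.8

∂L/∂ŷ = 2(ŷ - y) = 2(-1.5 - -2.9) = 2(1.4) = 2.8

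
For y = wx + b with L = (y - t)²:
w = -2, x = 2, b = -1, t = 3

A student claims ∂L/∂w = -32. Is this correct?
Correct

y = (-2)(2) + -1 = -5
∂L/∂y = 2(y - t) = 2(-5 - 3) = -16
∂y/∂w = x = 2
∂L/∂w = -16 × 2 = -32

Claimed value: -32
Correct: The correct gradient is -32.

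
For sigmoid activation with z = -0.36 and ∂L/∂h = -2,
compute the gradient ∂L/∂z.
∂L/∂z = -0.4841

σ(-0.36) = 0.411
σ'(-0.36) = σ(-0.36)(1 - σ(-0.36)) = 0.411 × 0.589 = 0.2421
∂L/∂z = ∂L/∂h · σ'(z) = -2 × 0.2421 = -0.4841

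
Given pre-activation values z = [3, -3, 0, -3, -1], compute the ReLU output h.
h = [3, 0, 0, 0, 0]

ReLU applied element-wise: max(0,3)=3, max(0,-3)=0, max(0,0)=0, max(0,-3)=0, max(0,-1)=0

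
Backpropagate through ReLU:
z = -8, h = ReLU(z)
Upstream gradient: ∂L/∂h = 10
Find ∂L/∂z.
∂L/∂z = 0

h = ReLU(-8) = 0
Since z < 0: ∂h/∂z = 0
∂L/∂z = ∂L/∂h · ∂h/∂z = 10 × 0 = 0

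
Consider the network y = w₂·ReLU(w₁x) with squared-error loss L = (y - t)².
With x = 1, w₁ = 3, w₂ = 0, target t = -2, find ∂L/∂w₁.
∂L/∂w₁ = 0

Forward pass:
z = w₁x = 3×1 = 3
h = ReLU(3) = 3
y = w₂h = 0×3 = 0

Backward pass:
∂L/∂y = 2(y - t) = 2(0 - -2) = 4
∂y/∂h = w₂ = 0
∂h/∂z = 1 (ReLU derivative)
∂z/∂w₁ = x = 1

∂L/∂w₁ = 4 × 0 × 1 × 1 = 0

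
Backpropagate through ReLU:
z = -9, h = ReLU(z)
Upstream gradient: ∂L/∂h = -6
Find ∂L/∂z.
∂L/∂z = 0

h = ReLU(-9) = 0
Since z < 0: ∂h/∂z = 0
∂L/∂z = ∂L/∂h · ∂h/∂z = -6 × 0 = 0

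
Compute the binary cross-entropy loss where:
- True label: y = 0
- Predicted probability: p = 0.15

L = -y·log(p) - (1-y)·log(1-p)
L = 0.1625

L = -0·log(0.15) - 1·log(0.85) = -log(0.85) = 0.1625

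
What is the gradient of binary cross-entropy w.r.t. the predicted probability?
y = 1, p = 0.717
∂L/∂p = -1.395

∂L/∂p = -y/p + (1-y)/(1-p) = -1/0.717 + 0 = -1.395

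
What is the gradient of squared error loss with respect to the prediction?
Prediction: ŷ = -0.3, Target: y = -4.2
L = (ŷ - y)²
∂L/∂ŷ = 7.8

∂L/∂ŷ = 2(ŷ - y) = 2(-0.3 - -4.2) = 2(3.9) = 7.8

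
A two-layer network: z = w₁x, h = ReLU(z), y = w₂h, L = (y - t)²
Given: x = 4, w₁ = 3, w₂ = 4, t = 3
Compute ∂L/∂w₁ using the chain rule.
∂L/∂w₁ = 1440

Forward pass:
z = w₁x = 3×4 = 12
h = ReLU(12) = 12
y = w₂h = 4×12 = 48

Backward pass:
∂L/∂y = 2(y - t) = 2(48 - 3) = 90
∂y/∂h = w₂ = 4
∂h/∂z = 1 (ReLU derivative)
∂z/∂w₁ = x = 4

∂L/∂w₁ = 90 × 4 × 1 × 4 = 1440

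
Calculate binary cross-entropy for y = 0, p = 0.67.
L = 1.109

L = -0·log(0.67) - 1·log(0.33) = -log(0.33) = 1.109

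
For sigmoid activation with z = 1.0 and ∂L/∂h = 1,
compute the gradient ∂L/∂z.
∂L/∂z = 0.1966

σ(1.0) = 0.7311
σ'(1.0) = σ(1.0)(1 - σ(1.0)) = 0.7311 × 0.2689 = 0.1966
∂L/∂z = ∂L/∂h · σ'(z) = 1 × 0.1966 = 0.1966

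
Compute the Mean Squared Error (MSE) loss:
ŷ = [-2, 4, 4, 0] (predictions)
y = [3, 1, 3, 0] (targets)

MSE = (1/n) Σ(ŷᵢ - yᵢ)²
MSE = 8.75

MSE = (1/4)((-2-3)² + (4-1)² + (4-3)² + (0-0)²) = (1/4)(25 + 9 + 1 + 0) = 8.75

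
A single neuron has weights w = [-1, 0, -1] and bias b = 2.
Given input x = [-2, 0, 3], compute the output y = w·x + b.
y = 1

y = (-1)(-2) + (0)(0) + (-1)(3) + 2 = 1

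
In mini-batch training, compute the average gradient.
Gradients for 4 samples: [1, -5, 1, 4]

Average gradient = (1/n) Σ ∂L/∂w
Average gradient = 0.25

Average = (1/4)(1 + -5 + 1 + 4) = 1/4 = 0.25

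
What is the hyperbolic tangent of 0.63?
0.5581

tanh(0.63) = (e^(0.63) - e^(-0.63))/(e^(0.63) + e^(-0.63)) = 0.5581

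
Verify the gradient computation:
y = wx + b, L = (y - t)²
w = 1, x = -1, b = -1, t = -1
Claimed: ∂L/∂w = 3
Incorrect

y = (1)(-1) + -1 = -2
∂L/∂y = 2(y - t) = 2(-2 - -1) = -2
∂y/∂w = x = -1
∂L/∂w = -2 × -1 = 2

Claimed value: 3
Incorrect: The correct gradient is 2.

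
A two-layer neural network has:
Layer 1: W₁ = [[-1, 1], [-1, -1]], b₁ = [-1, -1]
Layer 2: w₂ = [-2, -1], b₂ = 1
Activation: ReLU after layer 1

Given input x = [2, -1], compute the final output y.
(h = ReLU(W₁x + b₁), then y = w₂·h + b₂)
y = 1

Layer 1 pre-activation: z₁ = [-4, -2]
After ReLU: h = [0, 0]
Layer 2 output: y = -2×0 + -1×0 + 1 = 1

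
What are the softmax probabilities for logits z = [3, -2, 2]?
p = [0.7275, 0.0049, 0.2676]

exp(z) = [20.09, 0.1353, 7.389]
Sum = 27.61
p = [0.7275, 0.0049, 0.2676]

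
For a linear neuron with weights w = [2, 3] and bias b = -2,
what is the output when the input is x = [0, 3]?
y = 7

y = (2)(0) + (3)(3) + -2 = 7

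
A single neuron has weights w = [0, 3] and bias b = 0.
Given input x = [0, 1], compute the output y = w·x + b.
y = 3

y = (0)(0) + (3)(1) + 0 = 3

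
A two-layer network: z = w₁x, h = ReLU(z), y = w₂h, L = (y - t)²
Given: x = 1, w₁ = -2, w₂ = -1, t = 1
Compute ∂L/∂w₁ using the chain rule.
∂L/∂w₁ = 0

Forward pass:
z = w₁x = -2×1 = -2
h = ReLU(-2) = 0
y = w₂h = -1×0 = 0

Backward pass:
∂L/∂y = 2(y - t) = 2(0 - 1) = -2
∂y/∂h = w₂ = -1
∂h/∂z = 0 (ReLU derivative)
∂z/∂w₁ = x = 1

∂L/∂w₁ = -2 × -1 × 0 × 1 = 0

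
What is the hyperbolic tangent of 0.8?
0.664

tanh(0.8) = (e^(0.8) - e^(-0.8))/(e^(0.8) + e^(-0.8)) = 0.664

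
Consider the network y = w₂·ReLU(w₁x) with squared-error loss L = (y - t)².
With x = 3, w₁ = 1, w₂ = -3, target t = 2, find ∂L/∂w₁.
∂L/∂w₁ = 198

Forward pass:
z = w₁x = 1×3 = 3
h = ReLU(3) = 3
y = w₂h = -3×3 = -9

Backward pass:
∂L/∂y = 2(y - t) = 2(-9 - 2) = -22
∂y/∂h = w₂ = -3
∂h/∂z = 1 (ReLU derivative)
∂z/∂w₁ = x = 3

∂L/∂w₁ = -22 × -3 × 1 × 3 = 198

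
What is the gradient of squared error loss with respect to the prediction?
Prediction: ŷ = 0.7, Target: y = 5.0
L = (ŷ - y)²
∂L/∂ŷ = -8.6

∂L/∂ŷ = 2(ŷ - y) = 2(0.7 - 5.0) = 2(-4.3) = -8.6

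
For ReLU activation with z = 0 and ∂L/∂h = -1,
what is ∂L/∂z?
∂L/∂z = 0

h = ReLU(0) = 0
At z = 0: ∂h/∂z = 0 (by convention)
∂L/∂z = ∂L/∂h · ∂h/∂z = -1 × 0 = 0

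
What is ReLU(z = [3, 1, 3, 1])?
h = [3, 1, 3, 1]

ReLU applied element-wise: max(0,3)=3, max(0,1)=1, max(0,3)=3, max(0,1)=1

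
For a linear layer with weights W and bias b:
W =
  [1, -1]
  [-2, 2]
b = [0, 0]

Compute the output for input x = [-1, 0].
y = [-1, 2]

Wx = [1×-1 + -1×0, -2×-1 + 2×0]
   = [-1, 2]
y = Wx + b = [-1 + 0, 2 + 0] = [-1, 2]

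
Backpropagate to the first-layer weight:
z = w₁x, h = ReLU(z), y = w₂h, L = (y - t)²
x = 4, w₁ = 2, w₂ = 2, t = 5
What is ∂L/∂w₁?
∂L/∂w₁ = 176

Forward pass:
z = w₁x = 2×4 = 8
h = ReLU(8) = 8
y = w₂h = 2×8 = 16

Backward pass:
∂L/∂y = 2(y - t) = 2(16 - 5) = 22
∂y/∂h = w₂ = 2
∂h/∂z = 1 (ReLU derivative)
∂z/∂w₁ = x = 4

∂L/∂w₁ = 22 × 2 × 1 × 4 = 176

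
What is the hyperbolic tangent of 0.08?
0.07983

tanh(0.08) = (e^(0.08) - e^(-0.08))/(e^(0.08) + e^(-0.08)) = 0.07983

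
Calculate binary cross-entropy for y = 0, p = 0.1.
L = 0.1054

L = -0·log(0.1) - 1·log(0.9) = -log(0.9) = 0.1054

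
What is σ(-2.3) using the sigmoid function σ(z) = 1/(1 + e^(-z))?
0.09112

sigmoid(-2.3) = 1/(1 + e^(2.3)) = 1/(1 + 9.974) = 0.09112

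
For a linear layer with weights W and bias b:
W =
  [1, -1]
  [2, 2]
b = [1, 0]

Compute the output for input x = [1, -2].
y = [4, -2]

Wx = [1×1 + -1×-2, 2×1 + 2×-2]
   = [3, -2]
y = Wx + b = [3 + 1, -2 + 0] = [4, -2]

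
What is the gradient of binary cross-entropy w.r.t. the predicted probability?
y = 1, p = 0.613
∂L/∂p = -1.631

∂L/∂p = -y/p + (1-y)/(1-p) = -1/0.613 + 0 = -1.631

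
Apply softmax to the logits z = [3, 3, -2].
p = [0.4983, 0.4983, 0.0034]

exp(z) = [20.09, 20.09, 0.1353]
Sum = 40.31
p = [0.4983, 0.4983, 0.0034]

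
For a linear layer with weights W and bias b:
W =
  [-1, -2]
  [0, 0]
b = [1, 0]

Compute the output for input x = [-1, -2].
y = [6, 0]

Wx = [-1×-1 + -2×-2, 0×-1 + 0×-2]
   = [5, 0]
y = Wx + b = [5 + 1, 0 + 0] = [6, 0]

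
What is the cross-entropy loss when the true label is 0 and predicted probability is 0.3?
L = 0.3567

L = -0·log(0.3) - 1·log(0.7) = -log(0.7) = 0.3567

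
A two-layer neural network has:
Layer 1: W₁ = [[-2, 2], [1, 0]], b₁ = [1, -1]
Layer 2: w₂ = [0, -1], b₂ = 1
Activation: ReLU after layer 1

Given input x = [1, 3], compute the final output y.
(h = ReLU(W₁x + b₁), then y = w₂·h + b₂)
y = 1

Layer 1 pre-activation: z₁ = [5, 0]
After ReLU: h = [5, 0]
Layer 2 output: y = 0×5 + -1×0 + 1 = 1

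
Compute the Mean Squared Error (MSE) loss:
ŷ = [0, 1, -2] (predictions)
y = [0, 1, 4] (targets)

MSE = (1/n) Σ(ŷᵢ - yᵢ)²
MSE = 12

MSE = (1/3)((0-0)² + (1-1)² + (-2-4)²) = (1/3)(0 + 0 + 36) = 12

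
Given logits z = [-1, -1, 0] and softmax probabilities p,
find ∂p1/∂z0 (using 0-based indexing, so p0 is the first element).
∂p1/∂z0 = -0.04492

p = softmax(z) = [0.2119, 0.2119, 0.5761]
p1 = 0.2119, p0 = 0.2119

∂p1/∂z0 = -p1 × p0 = -0.2119 × 0.2119 = -0.04492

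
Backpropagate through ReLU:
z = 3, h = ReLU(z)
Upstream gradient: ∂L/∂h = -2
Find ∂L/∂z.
∂L/∂z = -2

h = ReLU(3) = 3
Since z > 0: ∂h/∂z = 1
∂L/∂z = ∂L/∂h · ∂h/∂z = -2 × 1 = -2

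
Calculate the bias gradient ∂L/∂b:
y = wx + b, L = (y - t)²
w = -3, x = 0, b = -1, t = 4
∂L/∂b = -10

y = wx + b = (-3)(0) + -1 = -1
∂L/∂y = 2(y - t) = 2(-1 - 4) = -10
∂y/∂b = 1
∂L/∂b = ∂L/∂y · ∂y/∂b = -10 × 1 = -10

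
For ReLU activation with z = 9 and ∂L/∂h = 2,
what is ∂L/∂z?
∂L/∂z = 2

h = ReLU(9) = 9
Since z > 0: ∂h/∂z = 1
∂L/∂z = ∂L/∂h · ∂h/∂z = 2 × 1 = 2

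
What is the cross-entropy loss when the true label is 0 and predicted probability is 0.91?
L = 2.408

L = -0·log(0.91) - 1·log(0.09) = -log(0.09) = 2.408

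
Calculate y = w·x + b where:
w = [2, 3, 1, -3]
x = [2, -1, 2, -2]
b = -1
y = 8

y = (2)(2) + (3)(-1) + (1)(2) + (-3)(-2) + -1 = 8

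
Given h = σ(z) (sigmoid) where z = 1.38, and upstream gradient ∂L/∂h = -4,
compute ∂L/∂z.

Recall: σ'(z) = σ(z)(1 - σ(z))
∂L/∂z = -0.6424

σ(1.38) = 0.799
σ'(1.38) = σ(1.38)(1 - σ(1.38)) = 0.799 × 0.201 = 0.1606
∂L/∂z = ∂L/∂h · σ'(z) = -4 × 0.1606 = -0.6424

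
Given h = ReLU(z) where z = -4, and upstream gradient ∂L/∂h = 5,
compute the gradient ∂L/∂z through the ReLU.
∂L/∂z = 0

h = ReLU(-4) = 0
Since z < 0: ∂h/∂z = 0
∂L/∂z = ∂L/∂h · ∂h/∂z = 5 × 0 = 0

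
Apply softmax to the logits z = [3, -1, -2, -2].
p = [0.9692, 0.0178, 0.0065, 0.0065]

exp(z) = [20.09, 0.3679, 0.1353, 0.1353]
Sum = 20.72
p = [0.9692, 0.0178, 0.0065, 0.0065]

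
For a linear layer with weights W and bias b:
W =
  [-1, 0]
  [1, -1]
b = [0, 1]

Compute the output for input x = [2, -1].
y = [-2, 4]

Wx = [-1×2 + 0×-1, 1×2 + -1×-1]
   = [-2, 3]
y = Wx + b = [-2 + 0, 3 + 1] = [-2, 4]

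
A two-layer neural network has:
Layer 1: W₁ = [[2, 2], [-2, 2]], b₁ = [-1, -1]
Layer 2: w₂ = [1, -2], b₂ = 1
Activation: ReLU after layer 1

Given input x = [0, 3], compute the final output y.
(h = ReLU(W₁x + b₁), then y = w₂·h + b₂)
y = -4

Layer 1 pre-activation: z₁ = [5, 5]
After ReLU: h = [5, 5]
Layer 2 output: y = 1×5 + -2×5 + 1 = -4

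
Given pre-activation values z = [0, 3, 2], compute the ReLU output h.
h = [0, 3, 2]

ReLU applied element-wise: max(0,0)=0, max(0,3)=3, max(0,2)=2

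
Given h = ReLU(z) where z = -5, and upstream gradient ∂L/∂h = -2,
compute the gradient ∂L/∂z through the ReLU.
∂L/∂z = 0

h = ReLU(-5) = 0
Since z < 0: ∂h/∂z = 0
∂L/∂z = ∂L/∂h · ∂h/∂z = -2 × 0 = 0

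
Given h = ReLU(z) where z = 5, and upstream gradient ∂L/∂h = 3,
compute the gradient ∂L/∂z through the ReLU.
∂L/∂z = 3

h = ReLU(5) = 5
Since z > 0: ∂h/∂z = 1
∂L/∂z = ∂L/∂h · ∂h/∂z = 3 × 1 = 3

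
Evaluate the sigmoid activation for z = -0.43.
0.3941

sigmoid(-0.43) = 1/(1 + e^(0.43)) = 1/(1 + 1.537) = 0.3941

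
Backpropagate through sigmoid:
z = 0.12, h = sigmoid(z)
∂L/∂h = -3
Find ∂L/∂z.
∂L/∂z = -0.7473

σ(0.12) = 0.53
σ'(0.12) = σ(0.12)(1 - σ(0.12)) = 0.53 × 0.47 = 0.2491
∂L/∂z = ∂L/∂h · σ'(z) = -3 × 0.2491 = -0.7473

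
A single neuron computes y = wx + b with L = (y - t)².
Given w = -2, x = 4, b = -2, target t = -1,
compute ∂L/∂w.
∂L/∂w = -72

y = wx + b = (-2)(4) + -2 = -10
∂L/∂y = 2(y - t) = 2(-10 - -1) = -18
∂y/∂w = x = 4
∂L/∂w = ∂L/∂y · ∂y/∂w = -18 × 4 = -72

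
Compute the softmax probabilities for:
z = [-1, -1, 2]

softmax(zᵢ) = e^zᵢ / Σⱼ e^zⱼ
p = [0.0453, 0.0453, 0.9094]

exp(z) = [0.3679, 0.3679, 7.389]
Sum = 8.125
p = [0.0453, 0.0453, 0.9094]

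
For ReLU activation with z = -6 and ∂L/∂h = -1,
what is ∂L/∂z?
∂L/∂z = 0

h = ReLU(-6) = 0
Since z < 0: ∂h/∂z = 0
∂L/∂z = ∂L/∂h · ∂h/∂z = -1 × 0 = 0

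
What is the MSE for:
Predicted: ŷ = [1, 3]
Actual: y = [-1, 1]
MSE = 4

MSE = (1/2)((1--1)² + (3-1)²) = (1/2)(4 + 4) = 4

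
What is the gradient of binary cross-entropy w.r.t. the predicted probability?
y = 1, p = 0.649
∂L/∂p = -1.541

∂L/∂p = -y/p + (1-y)/(1-p) = -1/0.649 + 0 = -1.541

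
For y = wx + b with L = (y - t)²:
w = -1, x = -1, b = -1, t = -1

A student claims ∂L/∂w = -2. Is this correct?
Correct

y = (-1)(-1) + -1 = 0
∂L/∂y = 2(y - t) = 2(0 - -1) = 2
∂y/∂w = x = -1
∂L/∂w = 2 × -1 = -2

Claimed value: -2
Correct: The correct gradient is -2.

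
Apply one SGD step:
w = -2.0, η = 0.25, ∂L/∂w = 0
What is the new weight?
w_new = -2

w_new = w - η·∂L/∂w = -2.0 - 0.25×(0) = -2.0 - (0) = -2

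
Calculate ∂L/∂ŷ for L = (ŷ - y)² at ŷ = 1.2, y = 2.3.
∂L/∂ŷ = -2.2

∂L/∂ŷ = 2(ŷ - y) = 2(1.2 - 2.3) = 2(-1.1) = -2.2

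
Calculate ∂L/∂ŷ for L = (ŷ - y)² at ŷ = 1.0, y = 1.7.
∂L/∂ŷ = -1.4

∂L/∂ŷ = 2(ŷ - y) = 2(1.0 - 1.7) = 2(-0.7) = -1.4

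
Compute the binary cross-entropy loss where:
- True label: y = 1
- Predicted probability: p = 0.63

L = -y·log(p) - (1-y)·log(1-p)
L = 0.462

L = -1·log(0.63) - 0·log(0.37) = -log(0.63) = 0.462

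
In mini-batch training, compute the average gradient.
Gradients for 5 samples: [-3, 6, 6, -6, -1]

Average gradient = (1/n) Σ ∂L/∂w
Average gradient = 0.4

Average = (1/5)(-3 + 6 + 6 + -6 + -1) = 2/5 = 0.4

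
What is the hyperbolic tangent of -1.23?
-0.8426

tanh(-1.23) = (e^(-1.23) - e^(1.23))/(e^(-1.23) + e^(1.23)) = -0.8426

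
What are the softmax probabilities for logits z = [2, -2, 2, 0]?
p = [0.4643, 0.0085, 0.4643, 0.0628]

exp(z) = [7.389, 0.1353, 7.389, 1]
Sum = 15.91
p = [0.4643, 0.0085, 0.4643, 0.0628]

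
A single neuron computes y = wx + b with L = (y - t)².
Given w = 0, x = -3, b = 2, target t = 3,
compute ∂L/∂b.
∂L/∂b = -2

y = wx + b = (0)(-3) + 2 = 2
∂L/∂y = 2(y - t) = 2(2 - 3) = -2
∂y/∂b = 1
∂L/∂b = ∂L/∂y · ∂y/∂b = -2 × 1 = -2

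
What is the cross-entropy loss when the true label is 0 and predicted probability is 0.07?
L = 0.07257

L = -0·log(0.07) - 1·log(0.93) = -log(0.93) = 0.07257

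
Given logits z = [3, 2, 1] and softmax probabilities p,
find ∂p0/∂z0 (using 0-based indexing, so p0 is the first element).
∂p0/∂z0 = 0.2227

p = softmax(z) = [0.6652, 0.2447, 0.09003]
p0 = 0.6652

∂p0/∂z0 = p0(1 - p0) = 0.6652 × (1 - 0.6652) = 0.2227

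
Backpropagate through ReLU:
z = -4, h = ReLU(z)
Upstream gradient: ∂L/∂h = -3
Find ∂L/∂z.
∂L/∂z = 0

h = ReLU(-4) = 0
Since z < 0: ∂h/∂z = 0
∂L/∂z = ∂L/∂h · ∂h/∂z = -3 × 0 = 0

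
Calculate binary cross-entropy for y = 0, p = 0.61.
L = 0.9416

L = -0·log(0.61) - 1·log(0.39) = -log(0.39) = 0.9416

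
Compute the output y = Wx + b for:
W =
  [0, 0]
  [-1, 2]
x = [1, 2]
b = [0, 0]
y = [0, 3]

Wx = [0×1 + 0×2, -1×1 + 2×2]
   = [0, 3]
y = Wx + b = [0 + 0, 3 + 0] = [0, 3]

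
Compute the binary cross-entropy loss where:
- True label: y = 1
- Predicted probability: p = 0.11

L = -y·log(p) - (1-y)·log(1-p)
L = 2.207

L = -1·log(0.11) - 0·log(0.89) = -log(0.11) = 2.207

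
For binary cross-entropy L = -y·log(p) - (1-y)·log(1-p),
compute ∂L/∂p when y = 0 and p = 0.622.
∂L/∂p = 2.646

∂L/∂p = -y/p + (1-y)/(1-p) = 0 + 1/0.378 = 2.646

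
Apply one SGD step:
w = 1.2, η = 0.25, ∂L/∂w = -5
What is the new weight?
w_new = 2.45

w_new = w - η·∂L/∂w = 1.2 - 0.25×(-5) = 1.2 - (-1.25) = 2.45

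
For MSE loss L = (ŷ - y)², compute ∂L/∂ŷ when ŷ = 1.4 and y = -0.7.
∂L/∂ŷ = 4.2

∂L/∂ŷ = 2(ŷ - y) = 2(1.4 - -0.7) = 2(2.1) = 4.2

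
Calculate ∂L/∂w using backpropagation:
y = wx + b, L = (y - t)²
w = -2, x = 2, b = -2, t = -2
∂L/∂w = -16

y = wx + b = (-2)(2) + -2 = -6
∂L/∂y = 2(y - t) = 2(-6 - -2) = -8
∂y/∂w = x = 2
∂L/∂w = ∂L/∂y · ∂y/∂w = -8 × 2 = -16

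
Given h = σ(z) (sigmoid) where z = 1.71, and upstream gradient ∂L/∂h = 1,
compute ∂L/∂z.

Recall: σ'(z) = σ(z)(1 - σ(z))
∂L/∂z = 0.1297

σ(1.71) = 0.8468
σ'(1.71) = σ(1.71)(1 - σ(1.71)) = 0.8468 × 0.1532 = 0.1297
∂L/∂z = ∂L/∂h · σ'(z) = 1 × 0.1297 = 0.1297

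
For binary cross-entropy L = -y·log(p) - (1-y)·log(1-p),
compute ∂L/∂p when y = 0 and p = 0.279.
∂L/∂p = 1.387

∂L/∂p = -y/p + (1-y)/(1-p) = 0 + 1/0.721 = 1.387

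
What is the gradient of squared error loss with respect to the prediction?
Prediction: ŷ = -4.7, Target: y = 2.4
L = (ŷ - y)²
∂L/∂ŷ = -14.2

∂L/∂ŷ = 2(ŷ - y) = 2(-4.7 - 2.4) = 2(-7.1) = -14.2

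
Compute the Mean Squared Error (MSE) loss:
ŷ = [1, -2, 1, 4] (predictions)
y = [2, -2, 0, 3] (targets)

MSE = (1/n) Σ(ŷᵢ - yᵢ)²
MSE = 0.75

MSE = (1/4)((1-2)² + (-2--2)² + (1-0)² + (4-3)²) = (1/4)(1 + 0 + 1 + 1) = 0.75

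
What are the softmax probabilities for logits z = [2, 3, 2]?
p = [0.2119, 0.5761, 0.2119]

exp(z) = [7.389, 20.09, 7.389]
Sum = 34.86
p = [0.2119, 0.5761, 0.2119]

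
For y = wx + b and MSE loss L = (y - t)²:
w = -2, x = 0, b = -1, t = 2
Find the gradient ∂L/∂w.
∂L/∂w = 0

y = wx + b = (-2)(0) + -1 = -1
∂L/∂y = 2(y - t) = 2(-1 - 2) = -6
∂y/∂w = x = 0
∂L/∂w = ∂L/∂y · ∂y/∂w = -6 × 0 = 0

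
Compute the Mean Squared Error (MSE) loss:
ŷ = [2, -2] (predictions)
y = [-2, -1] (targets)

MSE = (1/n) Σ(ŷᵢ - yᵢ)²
MSE = 8.5

MSE = (1/2)((2--2)² + (-2--1)²) = (1/2)(16 + 1) = 8.5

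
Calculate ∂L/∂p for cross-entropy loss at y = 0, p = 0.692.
∂L/∂p = 3.247

∂L/∂p = -y/p + (1-y)/(1-p) = 0 + 1/0.308 = 3.247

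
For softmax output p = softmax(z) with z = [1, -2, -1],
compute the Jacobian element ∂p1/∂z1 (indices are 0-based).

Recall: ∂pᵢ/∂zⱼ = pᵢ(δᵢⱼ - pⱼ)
∂p1/∂z1 = 0.04025

p = softmax(z) = [0.8438, 0.04201, 0.1142]
p1 = 0.04201

∂p1/∂z1 = p1(1 - p1) = 0.04201 × (1 - 0.04201) = 0.04025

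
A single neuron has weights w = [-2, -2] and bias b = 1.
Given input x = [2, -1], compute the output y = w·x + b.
y = -1

y = (-2)(2) + (-2)(-1) + 1 = -1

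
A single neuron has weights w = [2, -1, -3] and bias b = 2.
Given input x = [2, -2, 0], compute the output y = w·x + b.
y = 8

y = (2)(2) + (-1)(-2) + (-3)(0) + 2 = 8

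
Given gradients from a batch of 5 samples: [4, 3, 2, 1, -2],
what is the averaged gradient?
Average gradient = 1.6

Average = (1/5)(4 + 3 + 2 + 1 + -2) = 8/5 = 1.6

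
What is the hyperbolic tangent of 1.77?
0.9436

tanh(1.77) = (e^(1.77) - e^(-1.77))/(e^(1.77) + e^(-1.77)) = 0.9436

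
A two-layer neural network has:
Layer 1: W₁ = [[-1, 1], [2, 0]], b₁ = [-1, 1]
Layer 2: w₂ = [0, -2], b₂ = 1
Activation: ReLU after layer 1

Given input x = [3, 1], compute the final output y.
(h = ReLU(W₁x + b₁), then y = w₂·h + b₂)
y = -13

Layer 1 pre-activation: z₁ = [-3, 7]
After ReLU: h = [0, 7]
Layer 2 output: y = 0×0 + -2×7 + 1 = -13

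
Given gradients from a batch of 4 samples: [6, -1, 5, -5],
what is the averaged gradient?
Average gradient = 1.25

Average = (1/4)(6 + -1 + 5 + -5) = 5/4 = 1.25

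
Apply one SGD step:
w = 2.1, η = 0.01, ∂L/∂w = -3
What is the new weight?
w_new = 2.13

w_new = w - η·∂L/∂w = 2.1 - 0.01×(-3) = 2.1 - (-0.03) = 2.13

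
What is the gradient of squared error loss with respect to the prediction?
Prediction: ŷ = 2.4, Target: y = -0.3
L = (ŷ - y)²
∂L/∂ŷ = 5.4

∂L/∂ŷ = 2(ŷ - y) = 2(2.4 - -0.3) = 2(2.7) = 5.4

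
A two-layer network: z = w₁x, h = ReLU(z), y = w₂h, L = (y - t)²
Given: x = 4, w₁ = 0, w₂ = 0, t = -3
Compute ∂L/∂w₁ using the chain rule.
∂L/∂w₁ = 0

Forward pass:
z = w₁x = 0×4 = 0
h = ReLU(0) = 0
y = w₂h = 0×0 = 0

Backward pass:
∂L/∂y = 2(y - t) = 2(0 - -3) = 6
∂y/∂h = w₂ = 0
∂h/∂z = 0 (ReLU derivative)
∂z/∂w₁ = x = 4

∂L/∂w₁ = 6 × 0 × 0 × 4 = 0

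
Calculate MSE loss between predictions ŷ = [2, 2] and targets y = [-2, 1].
MSE = 8.5

MSE = (1/2)((2--2)² + (2-1)²) = (1/2)(16 + 1) = 8.5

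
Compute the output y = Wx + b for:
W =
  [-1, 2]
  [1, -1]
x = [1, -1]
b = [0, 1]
y = [-3, 3]

Wx = [-1×1 + 2×-1, 1×1 + -1×-1]
   = [-3, 2]
y = Wx + b = [-3 + 0, 2 + 1] = [-3, 3]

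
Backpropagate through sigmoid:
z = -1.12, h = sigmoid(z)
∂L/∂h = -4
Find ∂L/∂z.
∂L/∂z = -0.742

σ(-1.12) = 0.246
σ'(-1.12) = σ(-1.12)(1 - σ(-1.12)) = 0.246 × 0.754 = 0.1855
∂L/∂z = ∂L/∂h · σ'(z) = -4 × 0.1855 = -0.742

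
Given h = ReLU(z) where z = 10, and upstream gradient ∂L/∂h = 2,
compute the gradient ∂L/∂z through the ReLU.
∂L/∂z = 2

h = ReLU(10) = 10
Since z > 0: ∂h/∂z = 1
∂L/∂z = ∂L/∂h · ∂h/∂z = 2 × 1 = 2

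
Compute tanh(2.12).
0.9716

tanh(2.12) = (e^(2.12) - e^(-2.12))/(e^(2.12) + e^(-2.12)) = 0.9716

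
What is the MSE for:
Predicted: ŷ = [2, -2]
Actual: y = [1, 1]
MSE = 5

MSE = (1/2)((2-1)² + (-2-1)²) = (1/2)(1 + 9) = 5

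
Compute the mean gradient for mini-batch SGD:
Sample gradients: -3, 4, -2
Average gradient = -0.3333

Average = (1/3)(-3 + 4 + -2) = -1/3 = -0.3333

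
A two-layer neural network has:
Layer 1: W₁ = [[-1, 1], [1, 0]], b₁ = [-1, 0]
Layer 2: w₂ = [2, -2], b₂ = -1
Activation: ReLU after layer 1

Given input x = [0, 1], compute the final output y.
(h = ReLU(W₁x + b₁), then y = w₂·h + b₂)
y = -1

Layer 1 pre-activation: z₁ = [0, 0]
After ReLU: h = [0, 0]
Layer 2 output: y = 2×0 + -2×0 + -1 = -1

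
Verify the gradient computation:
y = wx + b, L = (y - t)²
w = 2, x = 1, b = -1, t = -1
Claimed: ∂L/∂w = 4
Correct

y = (2)(1) + -1 = 1
∂L/∂y = 2(y - t) = 2(1 - -1) = 4
∂y/∂w = x = 1
∂L/∂w = 4 × 1 = 4

Claimed value: 4
Correct: The correct gradient is 4.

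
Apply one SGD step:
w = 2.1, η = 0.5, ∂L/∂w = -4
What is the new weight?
w_new = 4.1

w_new = w - η·∂L/∂w = 2.1 - 0.5×(-4) = 2.1 - (-2) = 4.1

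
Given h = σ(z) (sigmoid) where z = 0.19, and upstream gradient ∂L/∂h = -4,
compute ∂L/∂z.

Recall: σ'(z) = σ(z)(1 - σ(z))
∂L/∂z = -0.991

σ(0.19) = 0.5474
σ'(0.19) = σ(0.19)(1 - σ(0.19)) = 0.5474 × 0.4526 = 0.2478
∂L/∂z = ∂L/∂h · σ'(z) = -4 × 0.2478 = -0.991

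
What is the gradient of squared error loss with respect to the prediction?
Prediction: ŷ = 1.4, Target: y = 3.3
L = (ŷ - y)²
∂L/∂ŷ = -3.8

∂L/∂ŷ = 2(ŷ - y) = 2(1.4 - 3.3) = 2(-1.9) = -3.8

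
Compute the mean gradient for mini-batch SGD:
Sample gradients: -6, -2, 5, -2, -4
Average gradient = -1.8

Average = (1/5)(-6 + -2 + 5 + -2 + -4) = -9/5 = -1.8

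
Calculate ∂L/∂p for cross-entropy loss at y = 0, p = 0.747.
∂L/∂p = 3.953

∂L/∂p = -y/p + (1-y)/(1-p) = 0 + 1/0.253 = 3.953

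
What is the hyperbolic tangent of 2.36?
0.9823

tanh(2.36) = (e^(2.36) - e^(-2.36))/(e^(2.36) + e^(-2.36)) = 0.9823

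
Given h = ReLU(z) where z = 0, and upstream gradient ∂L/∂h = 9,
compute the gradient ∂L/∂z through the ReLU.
∂L/∂z = 0

h = ReLU(0) = 0
At z = 0: ∂h/∂z = 0 (by convention)
∂L/∂z = ∂L/∂h · ∂h/∂z = 9 × 0 = 0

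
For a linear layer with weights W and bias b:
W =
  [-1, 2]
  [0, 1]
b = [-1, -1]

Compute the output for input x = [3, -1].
y = [-6, -2]

Wx = [-1×3 + 2×-1, 0×3 + 1×-1]
   = [-5, -1]
y = Wx + b = [-5 + -1, -1 + -1] = [-6, -2]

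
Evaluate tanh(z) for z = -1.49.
-0.9033

tanh(-1.49) = (e^(-1.49) - e^(1.49))/(e^(-1.49) + e^(1.49)) = -0.9033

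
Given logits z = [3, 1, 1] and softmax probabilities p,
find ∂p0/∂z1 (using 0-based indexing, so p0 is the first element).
∂p0/∂z1 = -0.08382

p = softmax(z) = [0.787, 0.1065, 0.1065]
p0 = 0.787, p1 = 0.1065

∂p0/∂z1 = -p0 × p1 = -0.787 × 0.1065 = -0.08382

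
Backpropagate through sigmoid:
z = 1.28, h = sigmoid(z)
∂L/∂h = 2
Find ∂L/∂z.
∂L/∂z = 0.3404

σ(1.28) = 0.7824
σ'(1.28) = σ(1.28)(1 - σ(1.28)) = 0.7824 × 0.2176 = 0.1702
∂L/∂z = ∂L/∂h · σ'(z) = 2 × 0.1702 = 0.3404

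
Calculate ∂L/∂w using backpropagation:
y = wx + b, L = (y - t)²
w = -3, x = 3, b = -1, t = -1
∂L/∂w = -54

y = wx + b = (-3)(3) + -1 = -10
∂L/∂y = 2(y - t) = 2(-10 - -1) = -18
∂y/∂w = x = 3
∂L/∂w = ∂L/∂y · ∂y/∂w = -18 × 3 = -54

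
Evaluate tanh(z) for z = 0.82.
0.6751

tanh(0.82) = (e^(0.82) - e^(-0.82))/(e^(0.82) + e^(-0.82)) = 0.6751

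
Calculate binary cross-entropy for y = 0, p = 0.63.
L = 0.9943

L = -0·log(0.63) - 1·log(0.37) = -log(0.37) = 0.9943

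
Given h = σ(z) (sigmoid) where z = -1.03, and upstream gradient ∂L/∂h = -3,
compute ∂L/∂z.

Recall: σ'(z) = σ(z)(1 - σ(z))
∂L/∂z = -0.5816

σ(-1.03) = 0.2631
σ'(-1.03) = σ(-1.03)(1 - σ(-1.03)) = 0.2631 × 0.7369 = 0.1939
∂L/∂z = ∂L/∂h · σ'(z) = -3 × 0.1939 = -0.5816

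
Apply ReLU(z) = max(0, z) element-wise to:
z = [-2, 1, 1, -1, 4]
h = [0, 1, 1, 0, 4]

ReLU applied element-wise: max(0,-2)=0, max(0,1)=1, max(0,1)=1, max(0,-1)=0, max(0,4)=4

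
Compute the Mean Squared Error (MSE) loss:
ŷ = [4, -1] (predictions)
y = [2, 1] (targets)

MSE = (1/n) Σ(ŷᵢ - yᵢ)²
MSE = 4

MSE = (1/2)((4-2)² + (-1-1)²) = (1/2)(4 + 4) = 4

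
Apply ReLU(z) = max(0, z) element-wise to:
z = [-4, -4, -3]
h = [0, 0, 0]

ReLU applied element-wise: max(0,-4)=0, max(0,-4)=0, max(0,-3)=0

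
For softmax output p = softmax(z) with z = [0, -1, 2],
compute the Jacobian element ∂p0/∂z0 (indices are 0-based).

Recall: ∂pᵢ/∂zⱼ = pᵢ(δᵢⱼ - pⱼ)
∂p0/∂z0 = 0.1012

p = softmax(z) = [0.1142, 0.04201, 0.8438]
p0 = 0.1142

∂p0/∂z0 = p0(1 - p0) = 0.1142 × (1 - 0.1142) = 0.1012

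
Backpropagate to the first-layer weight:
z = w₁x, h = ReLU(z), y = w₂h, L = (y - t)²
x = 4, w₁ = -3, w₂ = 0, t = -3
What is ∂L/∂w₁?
∂L/∂w₁ = 0

Forward pass:
z = w₁x = -3×4 = -12
h = ReLU(-12) = 0
y = w₂h = 0×0 = 0

Backward pass:
∂L/∂y = 2(y - t) = 2(0 - -3) = 6
∂y/∂h = w₂ = 0
∂h/∂z = 0 (ReLU derivative)
∂z/∂w₁ = x = 4

∂L/∂w₁ = 6 × 0 × 0 × 4 = 0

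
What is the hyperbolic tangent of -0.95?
-0.7398

tanh(-0.95) = (e^(-0.95) - e^(0.95))/(e^(-0.95) + e^(0.95)) = -0.7398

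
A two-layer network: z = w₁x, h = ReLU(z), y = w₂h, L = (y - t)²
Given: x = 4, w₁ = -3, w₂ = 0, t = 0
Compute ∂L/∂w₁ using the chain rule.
∂L/∂w₁ = 0

Forward pass:
z = w₁x = -3×4 = -12
h = ReLU(-12) = 0
y = w₂h = 0×0 = 0

Backward pass:
∂L/∂y = 2(y - t) = 2(0 - 0) = 0
∂y/∂h = w₂ = 0
∂h/∂z = 0 (ReLU derivative)
∂z/∂w₁ = x = 4

∂L/∂w₁ = 0 × 0 × 0 × 4 = 0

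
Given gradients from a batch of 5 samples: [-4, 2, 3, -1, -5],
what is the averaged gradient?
Average gradient = -1

Average = (1/5)(-4 + 2 + 3 + -1 + -5) = -5/5 = -1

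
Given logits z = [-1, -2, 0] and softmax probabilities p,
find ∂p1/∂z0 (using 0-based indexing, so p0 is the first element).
∂p1/∂z0 = -0.02203

p = softmax(z) = [0.2447, 0.09003, 0.6652]
p1 = 0.09003, p0 = 0.2447

∂p1/∂z0 = -p1 × p0 = -0.09003 × 0.2447 = -0.02203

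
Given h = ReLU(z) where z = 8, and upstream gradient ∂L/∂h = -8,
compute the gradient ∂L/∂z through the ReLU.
∂L/∂z = -8

h = ReLU(8) = 8
Since z > 0: ∂h/∂z = 1
∂L/∂z = ∂L/∂h · ∂h/∂z = -8 × 1 = -8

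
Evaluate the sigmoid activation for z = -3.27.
0.03661

sigmoid(-3.27) = 1/(1 + e^(3.27)) = 1/(1 + 26.31) = 0.03661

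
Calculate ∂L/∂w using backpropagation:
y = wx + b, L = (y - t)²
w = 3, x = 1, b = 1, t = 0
∂L/∂w = 8

y = wx + b = (3)(1) + 1 = 4
∂L/∂y = 2(y - t) = 2(4 - 0) = 8
∂y/∂w = x = 1
∂L/∂w = ∂L/∂y · ∂y/∂w = 8 × 1 = 8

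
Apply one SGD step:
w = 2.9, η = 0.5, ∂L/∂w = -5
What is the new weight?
w_new = 5.4

w_new = w - η·∂L/∂w = 2.9 - 0.5×(-5) = 2.9 - (-2.5) = 5.4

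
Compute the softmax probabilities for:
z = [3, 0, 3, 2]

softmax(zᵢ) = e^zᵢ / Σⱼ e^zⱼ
p = [0.4136, 0.0206, 0.4136, 0.1522]

exp(z) = [20.09, 1, 20.09, 7.389]
Sum = 48.56
p = [0.4136, 0.0206, 0.4136, 0.1522]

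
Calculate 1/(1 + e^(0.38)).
0.4061

sigmoid(-0.38) = 1/(1 + e^(0.38)) = 1/(1 + 1.462) = 0.4061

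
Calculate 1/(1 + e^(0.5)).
0.3775

sigmoid(-0.5) = 1/(1 + e^(0.5)) = 1/(1 + 1.649) = 0.3775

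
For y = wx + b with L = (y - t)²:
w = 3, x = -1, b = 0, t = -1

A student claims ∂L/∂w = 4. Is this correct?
Correct

y = (3)(-1) + 0 = -3
∂L/∂y = 2(y - t) = 2(-3 - -1) = -4
∂y/∂w = x = -1
∂L/∂w = -4 × -1 = 4

Claimed value: 4
Correct: The correct gradient is 4.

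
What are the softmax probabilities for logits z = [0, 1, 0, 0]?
p = [0.1749, 0.4754, 0.1749, 0.1749]

exp(z) = [1, 2.718, 1, 1]
Sum = 5.718
p = [0.1749, 0.4754, 0.1749, 0.1749]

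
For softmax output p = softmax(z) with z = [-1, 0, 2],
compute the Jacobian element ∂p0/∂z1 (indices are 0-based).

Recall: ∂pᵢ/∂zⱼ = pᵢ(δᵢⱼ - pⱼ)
∂p0/∂z1 = -0.004797

p = softmax(z) = [0.04201, 0.1142, 0.8438]
p0 = 0.04201, p1 = 0.1142

∂p0/∂z1 = -p0 × p1 = -0.04201 × 0.1142 = -0.004797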